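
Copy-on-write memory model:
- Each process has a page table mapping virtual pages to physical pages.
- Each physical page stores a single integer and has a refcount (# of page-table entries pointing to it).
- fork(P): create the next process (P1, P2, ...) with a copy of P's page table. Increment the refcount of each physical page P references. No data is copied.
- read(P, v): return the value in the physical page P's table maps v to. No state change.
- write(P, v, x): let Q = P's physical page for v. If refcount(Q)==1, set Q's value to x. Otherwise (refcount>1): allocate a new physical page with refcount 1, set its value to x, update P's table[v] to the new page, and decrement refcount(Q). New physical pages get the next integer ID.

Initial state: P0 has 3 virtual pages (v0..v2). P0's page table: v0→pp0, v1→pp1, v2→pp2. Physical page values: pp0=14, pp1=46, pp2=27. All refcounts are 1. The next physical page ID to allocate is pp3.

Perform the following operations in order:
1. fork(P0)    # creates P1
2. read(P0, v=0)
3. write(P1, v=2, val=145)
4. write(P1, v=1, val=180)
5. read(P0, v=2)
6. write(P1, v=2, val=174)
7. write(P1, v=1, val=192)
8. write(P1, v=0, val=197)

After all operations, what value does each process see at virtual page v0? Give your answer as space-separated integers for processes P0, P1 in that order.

Op 1: fork(P0) -> P1. 3 ppages; refcounts: pp0:2 pp1:2 pp2:2
Op 2: read(P0, v0) -> 14. No state change.
Op 3: write(P1, v2, 145). refcount(pp2)=2>1 -> COPY to pp3. 4 ppages; refcounts: pp0:2 pp1:2 pp2:1 pp3:1
Op 4: write(P1, v1, 180). refcount(pp1)=2>1 -> COPY to pp4. 5 ppages; refcounts: pp0:2 pp1:1 pp2:1 pp3:1 pp4:1
Op 5: read(P0, v2) -> 27. No state change.
Op 6: write(P1, v2, 174). refcount(pp3)=1 -> write in place. 5 ppages; refcounts: pp0:2 pp1:1 pp2:1 pp3:1 pp4:1
Op 7: write(P1, v1, 192). refcount(pp4)=1 -> write in place. 5 ppages; refcounts: pp0:2 pp1:1 pp2:1 pp3:1 pp4:1
Op 8: write(P1, v0, 197). refcount(pp0)=2>1 -> COPY to pp5. 6 ppages; refcounts: pp0:1 pp1:1 pp2:1 pp3:1 pp4:1 pp5:1
P0: v0 -> pp0 = 14
P1: v0 -> pp5 = 197

Answer: 14 197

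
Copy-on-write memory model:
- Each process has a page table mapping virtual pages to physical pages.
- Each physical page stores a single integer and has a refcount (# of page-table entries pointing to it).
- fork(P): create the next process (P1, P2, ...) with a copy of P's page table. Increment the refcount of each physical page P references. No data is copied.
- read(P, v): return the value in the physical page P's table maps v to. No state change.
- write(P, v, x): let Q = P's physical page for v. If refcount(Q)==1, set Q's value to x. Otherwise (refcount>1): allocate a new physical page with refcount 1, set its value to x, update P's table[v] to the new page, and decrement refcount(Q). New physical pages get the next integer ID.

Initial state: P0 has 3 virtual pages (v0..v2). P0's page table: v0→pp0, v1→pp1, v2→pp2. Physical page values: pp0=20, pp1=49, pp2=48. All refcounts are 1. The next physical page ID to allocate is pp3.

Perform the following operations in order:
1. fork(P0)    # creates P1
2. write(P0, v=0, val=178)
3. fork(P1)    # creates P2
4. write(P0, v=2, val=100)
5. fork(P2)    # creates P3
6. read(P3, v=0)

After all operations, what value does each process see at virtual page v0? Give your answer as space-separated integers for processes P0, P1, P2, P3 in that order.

Op 1: fork(P0) -> P1. 3 ppages; refcounts: pp0:2 pp1:2 pp2:2
Op 2: write(P0, v0, 178). refcount(pp0)=2>1 -> COPY to pp3. 4 ppages; refcounts: pp0:1 pp1:2 pp2:2 pp3:1
Op 3: fork(P1) -> P2. 4 ppages; refcounts: pp0:2 pp1:3 pp2:3 pp3:1
Op 4: write(P0, v2, 100). refcount(pp2)=3>1 -> COPY to pp4. 5 ppages; refcounts: pp0:2 pp1:3 pp2:2 pp3:1 pp4:1
Op 5: fork(P2) -> P3. 5 ppages; refcounts: pp0:3 pp1:4 pp2:3 pp3:1 pp4:1
Op 6: read(P3, v0) -> 20. No state change.
P0: v0 -> pp3 = 178
P1: v0 -> pp0 = 20
P2: v0 -> pp0 = 20
P3: v0 -> pp0 = 20

Answer: 178 20 20 20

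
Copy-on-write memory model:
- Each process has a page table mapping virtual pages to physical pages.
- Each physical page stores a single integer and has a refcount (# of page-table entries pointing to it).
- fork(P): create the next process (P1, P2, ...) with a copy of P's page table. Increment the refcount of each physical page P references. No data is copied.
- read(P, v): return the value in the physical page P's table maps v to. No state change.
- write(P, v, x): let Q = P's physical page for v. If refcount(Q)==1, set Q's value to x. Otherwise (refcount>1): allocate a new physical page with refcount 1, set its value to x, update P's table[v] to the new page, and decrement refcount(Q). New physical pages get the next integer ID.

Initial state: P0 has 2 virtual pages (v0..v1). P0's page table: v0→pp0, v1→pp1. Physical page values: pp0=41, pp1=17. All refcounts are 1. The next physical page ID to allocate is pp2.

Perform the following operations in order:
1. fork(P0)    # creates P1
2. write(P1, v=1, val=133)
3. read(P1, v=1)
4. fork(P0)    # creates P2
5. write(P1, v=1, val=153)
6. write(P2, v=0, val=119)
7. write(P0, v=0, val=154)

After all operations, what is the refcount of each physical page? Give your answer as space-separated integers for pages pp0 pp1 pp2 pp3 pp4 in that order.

Answer: 1 2 1 1 1

Derivation:
Op 1: fork(P0) -> P1. 2 ppages; refcounts: pp0:2 pp1:2
Op 2: write(P1, v1, 133). refcount(pp1)=2>1 -> COPY to pp2. 3 ppages; refcounts: pp0:2 pp1:1 pp2:1
Op 3: read(P1, v1) -> 133. No state change.
Op 4: fork(P0) -> P2. 3 ppages; refcounts: pp0:3 pp1:2 pp2:1
Op 5: write(P1, v1, 153). refcount(pp2)=1 -> write in place. 3 ppages; refcounts: pp0:3 pp1:2 pp2:1
Op 6: write(P2, v0, 119). refcount(pp0)=3>1 -> COPY to pp3. 4 ppages; refcounts: pp0:2 pp1:2 pp2:1 pp3:1
Op 7: write(P0, v0, 154). refcount(pp0)=2>1 -> COPY to pp4. 5 ppages; refcounts: pp0:1 pp1:2 pp2:1 pp3:1 pp4:1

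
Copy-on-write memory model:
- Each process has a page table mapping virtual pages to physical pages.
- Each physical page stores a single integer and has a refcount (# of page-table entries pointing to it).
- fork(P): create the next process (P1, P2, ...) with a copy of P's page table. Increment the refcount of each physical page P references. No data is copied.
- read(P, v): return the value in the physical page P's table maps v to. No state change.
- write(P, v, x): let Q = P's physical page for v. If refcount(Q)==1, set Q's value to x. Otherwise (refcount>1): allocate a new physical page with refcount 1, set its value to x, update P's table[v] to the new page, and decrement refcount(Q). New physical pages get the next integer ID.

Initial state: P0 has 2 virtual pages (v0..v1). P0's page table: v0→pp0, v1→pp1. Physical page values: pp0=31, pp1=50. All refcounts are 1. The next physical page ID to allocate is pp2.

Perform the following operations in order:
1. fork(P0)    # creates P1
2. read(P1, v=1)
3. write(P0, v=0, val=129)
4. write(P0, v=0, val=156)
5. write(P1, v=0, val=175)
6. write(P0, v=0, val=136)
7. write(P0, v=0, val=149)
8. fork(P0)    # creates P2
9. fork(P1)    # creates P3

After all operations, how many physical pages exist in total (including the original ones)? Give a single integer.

Op 1: fork(P0) -> P1. 2 ppages; refcounts: pp0:2 pp1:2
Op 2: read(P1, v1) -> 50. No state change.
Op 3: write(P0, v0, 129). refcount(pp0)=2>1 -> COPY to pp2. 3 ppages; refcounts: pp0:1 pp1:2 pp2:1
Op 4: write(P0, v0, 156). refcount(pp2)=1 -> write in place. 3 ppages; refcounts: pp0:1 pp1:2 pp2:1
Op 5: write(P1, v0, 175). refcount(pp0)=1 -> write in place. 3 ppages; refcounts: pp0:1 pp1:2 pp2:1
Op 6: write(P0, v0, 136). refcount(pp2)=1 -> write in place. 3 ppages; refcounts: pp0:1 pp1:2 pp2:1
Op 7: write(P0, v0, 149). refcount(pp2)=1 -> write in place. 3 ppages; refcounts: pp0:1 pp1:2 pp2:1
Op 8: fork(P0) -> P2. 3 ppages; refcounts: pp0:1 pp1:3 pp2:2
Op 9: fork(P1) -> P3. 3 ppages; refcounts: pp0:2 pp1:4 pp2:2

Answer: 3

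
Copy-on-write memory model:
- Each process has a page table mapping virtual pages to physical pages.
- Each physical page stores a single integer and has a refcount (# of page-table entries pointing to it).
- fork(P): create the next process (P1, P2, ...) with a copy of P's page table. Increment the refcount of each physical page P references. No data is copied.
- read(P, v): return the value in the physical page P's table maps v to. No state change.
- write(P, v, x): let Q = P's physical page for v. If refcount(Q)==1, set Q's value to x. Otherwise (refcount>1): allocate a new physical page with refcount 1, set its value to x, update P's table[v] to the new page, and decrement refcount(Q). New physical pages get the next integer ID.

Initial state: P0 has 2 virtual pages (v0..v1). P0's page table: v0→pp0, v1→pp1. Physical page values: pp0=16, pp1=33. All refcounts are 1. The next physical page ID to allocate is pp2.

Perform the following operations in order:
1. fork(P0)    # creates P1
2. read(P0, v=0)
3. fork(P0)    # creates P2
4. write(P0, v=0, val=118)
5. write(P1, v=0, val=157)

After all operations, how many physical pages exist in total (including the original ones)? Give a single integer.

Answer: 4

Derivation:
Op 1: fork(P0) -> P1. 2 ppages; refcounts: pp0:2 pp1:2
Op 2: read(P0, v0) -> 16. No state change.
Op 3: fork(P0) -> P2. 2 ppages; refcounts: pp0:3 pp1:3
Op 4: write(P0, v0, 118). refcount(pp0)=3>1 -> COPY to pp2. 3 ppages; refcounts: pp0:2 pp1:3 pp2:1
Op 5: write(P1, v0, 157). refcount(pp0)=2>1 -> COPY to pp3. 4 ppages; refcounts: pp0:1 pp1:3 pp2:1 pp3:1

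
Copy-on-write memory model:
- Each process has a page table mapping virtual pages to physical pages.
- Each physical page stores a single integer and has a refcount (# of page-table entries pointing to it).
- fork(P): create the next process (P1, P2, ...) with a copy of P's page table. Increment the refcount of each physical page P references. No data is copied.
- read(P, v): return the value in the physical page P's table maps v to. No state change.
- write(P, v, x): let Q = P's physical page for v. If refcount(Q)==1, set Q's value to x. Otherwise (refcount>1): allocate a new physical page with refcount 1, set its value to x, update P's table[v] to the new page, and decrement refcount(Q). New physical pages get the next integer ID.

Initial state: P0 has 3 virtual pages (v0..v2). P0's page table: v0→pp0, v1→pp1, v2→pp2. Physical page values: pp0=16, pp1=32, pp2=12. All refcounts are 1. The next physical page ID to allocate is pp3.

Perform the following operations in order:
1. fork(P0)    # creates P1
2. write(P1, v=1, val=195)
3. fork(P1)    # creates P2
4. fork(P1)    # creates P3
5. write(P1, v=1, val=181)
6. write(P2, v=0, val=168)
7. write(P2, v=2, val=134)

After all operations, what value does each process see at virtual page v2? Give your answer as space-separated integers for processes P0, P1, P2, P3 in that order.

Answer: 12 12 134 12

Derivation:
Op 1: fork(P0) -> P1. 3 ppages; refcounts: pp0:2 pp1:2 pp2:2
Op 2: write(P1, v1, 195). refcount(pp1)=2>1 -> COPY to pp3. 4 ppages; refcounts: pp0:2 pp1:1 pp2:2 pp3:1
Op 3: fork(P1) -> P2. 4 ppages; refcounts: pp0:3 pp1:1 pp2:3 pp3:2
Op 4: fork(P1) -> P3. 4 ppages; refcounts: pp0:4 pp1:1 pp2:4 pp3:3
Op 5: write(P1, v1, 181). refcount(pp3)=3>1 -> COPY to pp4. 5 ppages; refcounts: pp0:4 pp1:1 pp2:4 pp3:2 pp4:1
Op 6: write(P2, v0, 168). refcount(pp0)=4>1 -> COPY to pp5. 6 ppages; refcounts: pp0:3 pp1:1 pp2:4 pp3:2 pp4:1 pp5:1
Op 7: write(P2, v2, 134). refcount(pp2)=4>1 -> COPY to pp6. 7 ppages; refcounts: pp0:3 pp1:1 pp2:3 pp3:2 pp4:1 pp5:1 pp6:1
P0: v2 -> pp2 = 12
P1: v2 -> pp2 = 12
P2: v2 -> pp6 = 134
P3: v2 -> pp2 = 12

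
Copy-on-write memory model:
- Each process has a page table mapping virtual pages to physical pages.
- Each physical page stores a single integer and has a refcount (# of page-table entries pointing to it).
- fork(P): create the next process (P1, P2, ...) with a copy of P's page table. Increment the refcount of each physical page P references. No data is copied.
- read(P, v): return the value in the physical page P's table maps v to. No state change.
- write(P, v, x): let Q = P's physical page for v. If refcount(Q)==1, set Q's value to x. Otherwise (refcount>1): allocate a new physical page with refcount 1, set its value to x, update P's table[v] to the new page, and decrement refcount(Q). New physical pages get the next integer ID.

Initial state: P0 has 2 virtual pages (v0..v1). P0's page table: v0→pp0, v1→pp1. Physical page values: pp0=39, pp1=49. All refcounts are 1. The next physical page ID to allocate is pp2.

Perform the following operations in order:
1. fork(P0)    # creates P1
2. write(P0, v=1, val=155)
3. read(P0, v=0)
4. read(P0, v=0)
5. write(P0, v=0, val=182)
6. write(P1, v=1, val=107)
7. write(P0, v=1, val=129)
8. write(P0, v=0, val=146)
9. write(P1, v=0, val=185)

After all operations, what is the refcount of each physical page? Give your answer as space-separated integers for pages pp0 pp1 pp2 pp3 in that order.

Op 1: fork(P0) -> P1. 2 ppages; refcounts: pp0:2 pp1:2
Op 2: write(P0, v1, 155). refcount(pp1)=2>1 -> COPY to pp2. 3 ppages; refcounts: pp0:2 pp1:1 pp2:1
Op 3: read(P0, v0) -> 39. No state change.
Op 4: read(P0, v0) -> 39. No state change.
Op 5: write(P0, v0, 182). refcount(pp0)=2>1 -> COPY to pp3. 4 ppages; refcounts: pp0:1 pp1:1 pp2:1 pp3:1
Op 6: write(P1, v1, 107). refcount(pp1)=1 -> write in place. 4 ppages; refcounts: pp0:1 pp1:1 pp2:1 pp3:1
Op 7: write(P0, v1, 129). refcount(pp2)=1 -> write in place. 4 ppages; refcounts: pp0:1 pp1:1 pp2:1 pp3:1
Op 8: write(P0, v0, 146). refcount(pp3)=1 -> write in place. 4 ppages; refcounts: pp0:1 pp1:1 pp2:1 pp3:1
Op 9: write(P1, v0, 185). refcount(pp0)=1 -> write in place. 4 ppages; refcounts: pp0:1 pp1:1 pp2:1 pp3:1

Answer: 1 1 1 1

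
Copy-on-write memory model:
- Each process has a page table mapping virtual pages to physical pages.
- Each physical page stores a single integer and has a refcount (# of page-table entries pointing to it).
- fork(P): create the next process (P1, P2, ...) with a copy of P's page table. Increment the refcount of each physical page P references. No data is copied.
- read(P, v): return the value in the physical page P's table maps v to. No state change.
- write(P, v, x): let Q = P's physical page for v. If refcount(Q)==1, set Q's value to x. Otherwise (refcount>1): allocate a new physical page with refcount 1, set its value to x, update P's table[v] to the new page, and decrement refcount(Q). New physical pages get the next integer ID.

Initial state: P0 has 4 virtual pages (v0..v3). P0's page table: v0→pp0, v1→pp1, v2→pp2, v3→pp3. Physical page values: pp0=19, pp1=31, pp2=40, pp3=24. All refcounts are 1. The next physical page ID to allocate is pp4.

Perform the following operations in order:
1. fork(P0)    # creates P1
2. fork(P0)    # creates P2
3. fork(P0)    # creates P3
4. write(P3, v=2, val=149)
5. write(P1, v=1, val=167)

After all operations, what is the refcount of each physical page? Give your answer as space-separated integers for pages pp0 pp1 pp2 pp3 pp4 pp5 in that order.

Op 1: fork(P0) -> P1. 4 ppages; refcounts: pp0:2 pp1:2 pp2:2 pp3:2
Op 2: fork(P0) -> P2. 4 ppages; refcounts: pp0:3 pp1:3 pp2:3 pp3:3
Op 3: fork(P0) -> P3. 4 ppages; refcounts: pp0:4 pp1:4 pp2:4 pp3:4
Op 4: write(P3, v2, 149). refcount(pp2)=4>1 -> COPY to pp4. 5 ppages; refcounts: pp0:4 pp1:4 pp2:3 pp3:4 pp4:1
Op 5: write(P1, v1, 167). refcount(pp1)=4>1 -> COPY to pp5. 6 ppages; refcounts: pp0:4 pp1:3 pp2:3 pp3:4 pp4:1 pp5:1

Answer: 4 3 3 4 1 1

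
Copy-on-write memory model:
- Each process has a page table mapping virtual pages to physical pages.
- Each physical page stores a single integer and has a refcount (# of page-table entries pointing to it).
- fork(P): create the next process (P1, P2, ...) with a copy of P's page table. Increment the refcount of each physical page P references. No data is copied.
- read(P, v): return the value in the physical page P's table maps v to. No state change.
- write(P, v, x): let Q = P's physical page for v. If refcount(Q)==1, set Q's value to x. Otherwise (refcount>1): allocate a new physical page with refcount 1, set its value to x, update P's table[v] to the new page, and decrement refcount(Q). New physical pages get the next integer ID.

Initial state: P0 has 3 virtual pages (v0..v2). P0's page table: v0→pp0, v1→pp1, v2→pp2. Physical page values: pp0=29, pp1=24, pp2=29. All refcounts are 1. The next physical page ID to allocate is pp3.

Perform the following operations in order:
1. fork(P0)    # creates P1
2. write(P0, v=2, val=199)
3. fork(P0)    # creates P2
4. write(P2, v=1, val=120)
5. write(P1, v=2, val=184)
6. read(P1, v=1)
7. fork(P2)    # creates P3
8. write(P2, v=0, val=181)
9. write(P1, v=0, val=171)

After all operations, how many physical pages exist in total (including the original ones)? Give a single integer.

Answer: 7

Derivation:
Op 1: fork(P0) -> P1. 3 ppages; refcounts: pp0:2 pp1:2 pp2:2
Op 2: write(P0, v2, 199). refcount(pp2)=2>1 -> COPY to pp3. 4 ppages; refcounts: pp0:2 pp1:2 pp2:1 pp3:1
Op 3: fork(P0) -> P2. 4 ppages; refcounts: pp0:3 pp1:3 pp2:1 pp3:2
Op 4: write(P2, v1, 120). refcount(pp1)=3>1 -> COPY to pp4. 5 ppages; refcounts: pp0:3 pp1:2 pp2:1 pp3:2 pp4:1
Op 5: write(P1, v2, 184). refcount(pp2)=1 -> write in place. 5 ppages; refcounts: pp0:3 pp1:2 pp2:1 pp3:2 pp4:1
Op 6: read(P1, v1) -> 24. No state change.
Op 7: fork(P2) -> P3. 5 ppages; refcounts: pp0:4 pp1:2 pp2:1 pp3:3 pp4:2
Op 8: write(P2, v0, 181). refcount(pp0)=4>1 -> COPY to pp5. 6 ppages; refcounts: pp0:3 pp1:2 pp2:1 pp3:3 pp4:2 pp5:1
Op 9: write(P1, v0, 171). refcount(pp0)=3>1 -> COPY to pp6. 7 ppages; refcounts: pp0:2 pp1:2 pp2:1 pp3:3 pp4:2 pp5:1 pp6:1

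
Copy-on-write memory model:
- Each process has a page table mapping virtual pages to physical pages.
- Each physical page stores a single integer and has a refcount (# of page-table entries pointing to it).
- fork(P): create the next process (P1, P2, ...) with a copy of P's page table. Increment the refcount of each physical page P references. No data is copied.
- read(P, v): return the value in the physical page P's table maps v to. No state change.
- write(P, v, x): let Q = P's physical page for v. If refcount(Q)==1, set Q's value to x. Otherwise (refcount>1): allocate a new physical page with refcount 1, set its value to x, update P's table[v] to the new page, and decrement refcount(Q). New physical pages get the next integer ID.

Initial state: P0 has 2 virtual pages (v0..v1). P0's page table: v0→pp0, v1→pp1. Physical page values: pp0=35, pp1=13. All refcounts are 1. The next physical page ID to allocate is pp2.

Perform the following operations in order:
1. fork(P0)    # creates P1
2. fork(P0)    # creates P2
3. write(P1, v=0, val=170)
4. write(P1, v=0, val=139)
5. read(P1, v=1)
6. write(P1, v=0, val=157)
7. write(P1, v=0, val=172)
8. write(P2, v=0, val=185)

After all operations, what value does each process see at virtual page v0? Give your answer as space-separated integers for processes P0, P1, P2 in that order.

Answer: 35 172 185

Derivation:
Op 1: fork(P0) -> P1. 2 ppages; refcounts: pp0:2 pp1:2
Op 2: fork(P0) -> P2. 2 ppages; refcounts: pp0:3 pp1:3
Op 3: write(P1, v0, 170). refcount(pp0)=3>1 -> COPY to pp2. 3 ppages; refcounts: pp0:2 pp1:3 pp2:1
Op 4: write(P1, v0, 139). refcount(pp2)=1 -> write in place. 3 ppages; refcounts: pp0:2 pp1:3 pp2:1
Op 5: read(P1, v1) -> 13. No state change.
Op 6: write(P1, v0, 157). refcount(pp2)=1 -> write in place. 3 ppages; refcounts: pp0:2 pp1:3 pp2:1
Op 7: write(P1, v0, 172). refcount(pp2)=1 -> write in place. 3 ppages; refcounts: pp0:2 pp1:3 pp2:1
Op 8: write(P2, v0, 185). refcount(pp0)=2>1 -> COPY to pp3. 4 ppages; refcounts: pp0:1 pp1:3 pp2:1 pp3:1
P0: v0 -> pp0 = 35
P1: v0 -> pp2 = 172
P2: v0 -> pp3 = 185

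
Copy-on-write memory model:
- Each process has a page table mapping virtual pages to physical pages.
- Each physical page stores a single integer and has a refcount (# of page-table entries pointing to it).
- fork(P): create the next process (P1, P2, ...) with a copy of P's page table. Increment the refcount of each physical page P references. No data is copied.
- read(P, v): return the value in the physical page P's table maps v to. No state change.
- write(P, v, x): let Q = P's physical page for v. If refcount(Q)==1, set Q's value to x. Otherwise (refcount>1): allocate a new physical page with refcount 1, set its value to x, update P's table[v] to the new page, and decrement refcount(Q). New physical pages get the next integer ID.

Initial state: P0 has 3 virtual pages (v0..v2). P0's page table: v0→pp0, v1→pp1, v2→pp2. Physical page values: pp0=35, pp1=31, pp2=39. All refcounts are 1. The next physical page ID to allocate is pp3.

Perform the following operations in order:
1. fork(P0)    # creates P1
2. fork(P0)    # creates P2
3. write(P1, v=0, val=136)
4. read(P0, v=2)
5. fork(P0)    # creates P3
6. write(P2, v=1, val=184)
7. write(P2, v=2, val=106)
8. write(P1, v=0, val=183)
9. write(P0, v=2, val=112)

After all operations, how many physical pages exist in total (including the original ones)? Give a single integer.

Op 1: fork(P0) -> P1. 3 ppages; refcounts: pp0:2 pp1:2 pp2:2
Op 2: fork(P0) -> P2. 3 ppages; refcounts: pp0:3 pp1:3 pp2:3
Op 3: write(P1, v0, 136). refcount(pp0)=3>1 -> COPY to pp3. 4 ppages; refcounts: pp0:2 pp1:3 pp2:3 pp3:1
Op 4: read(P0, v2) -> 39. No state change.
Op 5: fork(P0) -> P3. 4 ppages; refcounts: pp0:3 pp1:4 pp2:4 pp3:1
Op 6: write(P2, v1, 184). refcount(pp1)=4>1 -> COPY to pp4. 5 ppages; refcounts: pp0:3 pp1:3 pp2:4 pp3:1 pp4:1
Op 7: write(P2, v2, 106). refcount(pp2)=4>1 -> COPY to pp5. 6 ppages; refcounts: pp0:3 pp1:3 pp2:3 pp3:1 pp4:1 pp5:1
Op 8: write(P1, v0, 183). refcount(pp3)=1 -> write in place. 6 ppages; refcounts: pp0:3 pp1:3 pp2:3 pp3:1 pp4:1 pp5:1
Op 9: write(P0, v2, 112). refcount(pp2)=3>1 -> COPY to pp6. 7 ppages; refcounts: pp0:3 pp1:3 pp2:2 pp3:1 pp4:1 pp5:1 pp6:1

Answer: 7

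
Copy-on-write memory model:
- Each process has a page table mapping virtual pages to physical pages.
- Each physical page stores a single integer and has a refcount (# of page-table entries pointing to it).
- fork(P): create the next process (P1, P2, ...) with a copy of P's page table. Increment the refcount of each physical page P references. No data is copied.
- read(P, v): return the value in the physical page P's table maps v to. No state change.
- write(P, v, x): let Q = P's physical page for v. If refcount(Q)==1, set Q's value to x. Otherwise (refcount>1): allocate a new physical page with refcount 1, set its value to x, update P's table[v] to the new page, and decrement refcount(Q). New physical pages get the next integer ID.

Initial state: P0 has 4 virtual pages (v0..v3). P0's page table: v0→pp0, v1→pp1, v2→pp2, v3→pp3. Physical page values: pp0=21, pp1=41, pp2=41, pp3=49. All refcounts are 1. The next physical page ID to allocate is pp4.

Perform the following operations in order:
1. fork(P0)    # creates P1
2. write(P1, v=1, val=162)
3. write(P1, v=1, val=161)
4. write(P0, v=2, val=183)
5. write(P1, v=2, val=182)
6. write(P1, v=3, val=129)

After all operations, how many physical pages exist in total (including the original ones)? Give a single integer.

Op 1: fork(P0) -> P1. 4 ppages; refcounts: pp0:2 pp1:2 pp2:2 pp3:2
Op 2: write(P1, v1, 162). refcount(pp1)=2>1 -> COPY to pp4. 5 ppages; refcounts: pp0:2 pp1:1 pp2:2 pp3:2 pp4:1
Op 3: write(P1, v1, 161). refcount(pp4)=1 -> write in place. 5 ppages; refcounts: pp0:2 pp1:1 pp2:2 pp3:2 pp4:1
Op 4: write(P0, v2, 183). refcount(pp2)=2>1 -> COPY to pp5. 6 ppages; refcounts: pp0:2 pp1:1 pp2:1 pp3:2 pp4:1 pp5:1
Op 5: write(P1, v2, 182). refcount(pp2)=1 -> write in place. 6 ppages; refcounts: pp0:2 pp1:1 pp2:1 pp3:2 pp4:1 pp5:1
Op 6: write(P1, v3, 129). refcount(pp3)=2>1 -> COPY to pp6. 7 ppages; refcounts: pp0:2 pp1:1 pp2:1 pp3:1 pp4:1 pp5:1 pp6:1

Answer: 7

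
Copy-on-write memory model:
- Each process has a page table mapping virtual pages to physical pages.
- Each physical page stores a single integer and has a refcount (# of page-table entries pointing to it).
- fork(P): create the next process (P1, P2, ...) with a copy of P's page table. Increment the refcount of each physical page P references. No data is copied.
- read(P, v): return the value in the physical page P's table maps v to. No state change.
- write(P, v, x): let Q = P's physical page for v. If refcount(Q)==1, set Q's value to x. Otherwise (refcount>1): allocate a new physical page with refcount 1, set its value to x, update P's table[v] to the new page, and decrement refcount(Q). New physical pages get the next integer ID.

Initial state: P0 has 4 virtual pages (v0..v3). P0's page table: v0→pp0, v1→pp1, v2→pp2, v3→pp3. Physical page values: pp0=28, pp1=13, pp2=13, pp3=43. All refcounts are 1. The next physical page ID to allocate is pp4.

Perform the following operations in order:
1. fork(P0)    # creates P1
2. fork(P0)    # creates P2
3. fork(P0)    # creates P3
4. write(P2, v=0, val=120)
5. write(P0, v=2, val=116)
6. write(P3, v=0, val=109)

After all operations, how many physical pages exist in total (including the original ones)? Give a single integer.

Answer: 7

Derivation:
Op 1: fork(P0) -> P1. 4 ppages; refcounts: pp0:2 pp1:2 pp2:2 pp3:2
Op 2: fork(P0) -> P2. 4 ppages; refcounts: pp0:3 pp1:3 pp2:3 pp3:3
Op 3: fork(P0) -> P3. 4 ppages; refcounts: pp0:4 pp1:4 pp2:4 pp3:4
Op 4: write(P2, v0, 120). refcount(pp0)=4>1 -> COPY to pp4. 5 ppages; refcounts: pp0:3 pp1:4 pp2:4 pp3:4 pp4:1
Op 5: write(P0, v2, 116). refcount(pp2)=4>1 -> COPY to pp5. 6 ppages; refcounts: pp0:3 pp1:4 pp2:3 pp3:4 pp4:1 pp5:1
Op 6: write(P3, v0, 109). refcount(pp0)=3>1 -> COPY to pp6. 7 ppages; refcounts: pp0:2 pp1:4 pp2:3 pp3:4 pp4:1 pp5:1 pp6:1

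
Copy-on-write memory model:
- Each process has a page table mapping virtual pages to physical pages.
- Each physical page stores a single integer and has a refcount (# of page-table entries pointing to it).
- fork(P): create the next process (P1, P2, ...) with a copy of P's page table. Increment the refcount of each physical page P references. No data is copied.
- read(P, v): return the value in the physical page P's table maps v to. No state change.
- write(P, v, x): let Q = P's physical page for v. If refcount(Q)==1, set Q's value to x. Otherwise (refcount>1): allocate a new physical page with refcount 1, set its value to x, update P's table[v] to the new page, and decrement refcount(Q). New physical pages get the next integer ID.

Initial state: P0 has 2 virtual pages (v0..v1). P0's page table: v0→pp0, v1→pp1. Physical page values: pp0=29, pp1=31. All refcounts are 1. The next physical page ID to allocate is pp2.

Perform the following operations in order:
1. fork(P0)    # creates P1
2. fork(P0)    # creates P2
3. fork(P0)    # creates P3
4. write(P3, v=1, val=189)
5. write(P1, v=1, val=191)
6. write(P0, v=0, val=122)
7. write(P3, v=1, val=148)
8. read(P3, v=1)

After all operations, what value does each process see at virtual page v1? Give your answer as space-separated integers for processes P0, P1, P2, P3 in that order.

Answer: 31 191 31 148

Derivation:
Op 1: fork(P0) -> P1. 2 ppages; refcounts: pp0:2 pp1:2
Op 2: fork(P0) -> P2. 2 ppages; refcounts: pp0:3 pp1:3
Op 3: fork(P0) -> P3. 2 ppages; refcounts: pp0:4 pp1:4
Op 4: write(P3, v1, 189). refcount(pp1)=4>1 -> COPY to pp2. 3 ppages; refcounts: pp0:4 pp1:3 pp2:1
Op 5: write(P1, v1, 191). refcount(pp1)=3>1 -> COPY to pp3. 4 ppages; refcounts: pp0:4 pp1:2 pp2:1 pp3:1
Op 6: write(P0, v0, 122). refcount(pp0)=4>1 -> COPY to pp4. 5 ppages; refcounts: pp0:3 pp1:2 pp2:1 pp3:1 pp4:1
Op 7: write(P3, v1, 148). refcount(pp2)=1 -> write in place. 5 ppages; refcounts: pp0:3 pp1:2 pp2:1 pp3:1 pp4:1
Op 8: read(P3, v1) -> 148. No state change.
P0: v1 -> pp1 = 31
P1: v1 -> pp3 = 191
P2: v1 -> pp1 = 31
P3: v1 -> pp2 = 148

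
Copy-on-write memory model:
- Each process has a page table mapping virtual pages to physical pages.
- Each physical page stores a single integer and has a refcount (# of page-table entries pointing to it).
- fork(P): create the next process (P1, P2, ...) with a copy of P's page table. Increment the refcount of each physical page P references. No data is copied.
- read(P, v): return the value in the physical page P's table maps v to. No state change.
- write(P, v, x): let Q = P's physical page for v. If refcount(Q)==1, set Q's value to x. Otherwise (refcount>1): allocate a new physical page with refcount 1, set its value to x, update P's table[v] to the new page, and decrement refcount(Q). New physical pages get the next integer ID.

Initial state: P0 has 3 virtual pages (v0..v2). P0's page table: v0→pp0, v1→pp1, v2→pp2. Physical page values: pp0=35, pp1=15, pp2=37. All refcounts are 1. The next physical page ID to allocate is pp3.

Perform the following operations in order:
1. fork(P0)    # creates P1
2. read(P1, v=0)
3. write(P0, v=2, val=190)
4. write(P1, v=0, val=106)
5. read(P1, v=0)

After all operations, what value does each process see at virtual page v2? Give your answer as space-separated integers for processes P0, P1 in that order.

Op 1: fork(P0) -> P1. 3 ppages; refcounts: pp0:2 pp1:2 pp2:2
Op 2: read(P1, v0) -> 35. No state change.
Op 3: write(P0, v2, 190). refcount(pp2)=2>1 -> COPY to pp3. 4 ppages; refcounts: pp0:2 pp1:2 pp2:1 pp3:1
Op 4: write(P1, v0, 106). refcount(pp0)=2>1 -> COPY to pp4. 5 ppages; refcounts: pp0:1 pp1:2 pp2:1 pp3:1 pp4:1
Op 5: read(P1, v0) -> 106. No state change.
P0: v2 -> pp3 = 190
P1: v2 -> pp2 = 37

Answer: 190 37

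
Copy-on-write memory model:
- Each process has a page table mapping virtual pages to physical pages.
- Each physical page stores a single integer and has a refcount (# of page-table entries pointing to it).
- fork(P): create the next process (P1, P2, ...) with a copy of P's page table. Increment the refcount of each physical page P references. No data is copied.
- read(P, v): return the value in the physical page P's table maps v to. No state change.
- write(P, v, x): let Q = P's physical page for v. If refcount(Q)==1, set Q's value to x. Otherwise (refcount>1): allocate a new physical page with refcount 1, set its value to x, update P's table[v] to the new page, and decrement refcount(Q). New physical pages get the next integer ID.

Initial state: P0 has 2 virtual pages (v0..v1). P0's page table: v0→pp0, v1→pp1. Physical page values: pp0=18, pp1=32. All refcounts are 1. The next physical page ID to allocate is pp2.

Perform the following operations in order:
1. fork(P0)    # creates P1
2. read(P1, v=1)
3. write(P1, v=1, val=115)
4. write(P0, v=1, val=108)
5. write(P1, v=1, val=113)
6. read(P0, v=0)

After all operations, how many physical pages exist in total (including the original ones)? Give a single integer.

Op 1: fork(P0) -> P1. 2 ppages; refcounts: pp0:2 pp1:2
Op 2: read(P1, v1) -> 32. No state change.
Op 3: write(P1, v1, 115). refcount(pp1)=2>1 -> COPY to pp2. 3 ppages; refcounts: pp0:2 pp1:1 pp2:1
Op 4: write(P0, v1, 108). refcount(pp1)=1 -> write in place. 3 ppages; refcounts: pp0:2 pp1:1 pp2:1
Op 5: write(P1, v1, 113). refcount(pp2)=1 -> write in place. 3 ppages; refcounts: pp0:2 pp1:1 pp2:1
Op 6: read(P0, v0) -> 18. No state change.

Answer: 3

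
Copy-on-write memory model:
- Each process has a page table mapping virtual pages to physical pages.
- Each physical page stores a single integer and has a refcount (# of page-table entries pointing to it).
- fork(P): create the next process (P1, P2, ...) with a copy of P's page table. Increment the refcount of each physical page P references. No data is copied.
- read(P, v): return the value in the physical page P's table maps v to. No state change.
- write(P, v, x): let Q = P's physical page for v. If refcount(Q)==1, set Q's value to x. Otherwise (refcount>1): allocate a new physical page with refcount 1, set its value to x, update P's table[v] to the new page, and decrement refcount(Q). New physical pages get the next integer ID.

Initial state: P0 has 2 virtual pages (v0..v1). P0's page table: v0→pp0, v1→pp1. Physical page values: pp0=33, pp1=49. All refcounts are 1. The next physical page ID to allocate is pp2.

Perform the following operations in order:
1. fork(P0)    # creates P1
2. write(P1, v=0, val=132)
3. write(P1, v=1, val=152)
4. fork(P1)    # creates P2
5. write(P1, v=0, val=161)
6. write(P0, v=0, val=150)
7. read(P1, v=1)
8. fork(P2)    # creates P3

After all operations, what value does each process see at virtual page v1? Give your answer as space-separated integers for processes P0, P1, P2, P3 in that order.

Op 1: fork(P0) -> P1. 2 ppages; refcounts: pp0:2 pp1:2
Op 2: write(P1, v0, 132). refcount(pp0)=2>1 -> COPY to pp2. 3 ppages; refcounts: pp0:1 pp1:2 pp2:1
Op 3: write(P1, v1, 152). refcount(pp1)=2>1 -> COPY to pp3. 4 ppages; refcounts: pp0:1 pp1:1 pp2:1 pp3:1
Op 4: fork(P1) -> P2. 4 ppages; refcounts: pp0:1 pp1:1 pp2:2 pp3:2
Op 5: write(P1, v0, 161). refcount(pp2)=2>1 -> COPY to pp4. 5 ppages; refcounts: pp0:1 pp1:1 pp2:1 pp3:2 pp4:1
Op 6: write(P0, v0, 150). refcount(pp0)=1 -> write in place. 5 ppages; refcounts: pp0:1 pp1:1 pp2:1 pp3:2 pp4:1
Op 7: read(P1, v1) -> 152. No state change.
Op 8: fork(P2) -> P3. 5 ppages; refcounts: pp0:1 pp1:1 pp2:2 pp3:3 pp4:1
P0: v1 -> pp1 = 49
P1: v1 -> pp3 = 152
P2: v1 -> pp3 = 152
P3: v1 -> pp3 = 152

Answer: 49 152 152 152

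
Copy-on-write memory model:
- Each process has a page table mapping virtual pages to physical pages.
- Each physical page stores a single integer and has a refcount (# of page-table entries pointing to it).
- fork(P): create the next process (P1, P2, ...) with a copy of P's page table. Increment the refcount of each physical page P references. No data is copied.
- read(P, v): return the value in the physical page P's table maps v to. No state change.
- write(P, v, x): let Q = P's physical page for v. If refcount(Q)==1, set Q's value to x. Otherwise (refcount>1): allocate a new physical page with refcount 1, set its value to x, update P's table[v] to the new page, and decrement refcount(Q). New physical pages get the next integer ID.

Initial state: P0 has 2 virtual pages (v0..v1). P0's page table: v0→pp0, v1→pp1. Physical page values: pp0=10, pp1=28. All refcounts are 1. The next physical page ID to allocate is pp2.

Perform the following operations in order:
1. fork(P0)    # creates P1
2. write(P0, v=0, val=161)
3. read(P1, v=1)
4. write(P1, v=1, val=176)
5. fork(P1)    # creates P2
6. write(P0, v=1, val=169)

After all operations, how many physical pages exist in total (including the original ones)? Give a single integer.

Op 1: fork(P0) -> P1. 2 ppages; refcounts: pp0:2 pp1:2
Op 2: write(P0, v0, 161). refcount(pp0)=2>1 -> COPY to pp2. 3 ppages; refcounts: pp0:1 pp1:2 pp2:1
Op 3: read(P1, v1) -> 28. No state change.
Op 4: write(P1, v1, 176). refcount(pp1)=2>1 -> COPY to pp3. 4 ppages; refcounts: pp0:1 pp1:1 pp2:1 pp3:1
Op 5: fork(P1) -> P2. 4 ppages; refcounts: pp0:2 pp1:1 pp2:1 pp3:2
Op 6: write(P0, v1, 169). refcount(pp1)=1 -> write in place. 4 ppages; refcounts: pp0:2 pp1:1 pp2:1 pp3:2

Answer: 4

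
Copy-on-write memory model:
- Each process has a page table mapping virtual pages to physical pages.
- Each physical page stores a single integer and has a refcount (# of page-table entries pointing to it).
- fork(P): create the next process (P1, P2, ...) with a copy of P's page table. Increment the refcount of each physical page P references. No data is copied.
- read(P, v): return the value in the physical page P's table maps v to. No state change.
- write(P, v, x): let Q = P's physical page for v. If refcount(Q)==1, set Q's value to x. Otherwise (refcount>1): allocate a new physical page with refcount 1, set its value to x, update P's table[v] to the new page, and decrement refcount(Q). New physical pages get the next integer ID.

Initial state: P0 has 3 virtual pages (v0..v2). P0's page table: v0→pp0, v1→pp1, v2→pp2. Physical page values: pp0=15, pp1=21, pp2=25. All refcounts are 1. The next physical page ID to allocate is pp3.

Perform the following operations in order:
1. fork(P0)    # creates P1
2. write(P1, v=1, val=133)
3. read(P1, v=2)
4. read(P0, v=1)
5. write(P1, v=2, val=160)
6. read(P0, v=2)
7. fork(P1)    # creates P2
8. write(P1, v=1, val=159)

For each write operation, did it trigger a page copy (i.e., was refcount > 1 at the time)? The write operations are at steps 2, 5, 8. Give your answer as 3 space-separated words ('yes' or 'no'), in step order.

Op 1: fork(P0) -> P1. 3 ppages; refcounts: pp0:2 pp1:2 pp2:2
Op 2: write(P1, v1, 133). refcount(pp1)=2>1 -> COPY to pp3. 4 ppages; refcounts: pp0:2 pp1:1 pp2:2 pp3:1
Op 3: read(P1, v2) -> 25. No state change.
Op 4: read(P0, v1) -> 21. No state change.
Op 5: write(P1, v2, 160). refcount(pp2)=2>1 -> COPY to pp4. 5 ppages; refcounts: pp0:2 pp1:1 pp2:1 pp3:1 pp4:1
Op 6: read(P0, v2) -> 25. No state change.
Op 7: fork(P1) -> P2. 5 ppages; refcounts: pp0:3 pp1:1 pp2:1 pp3:2 pp4:2
Op 8: write(P1, v1, 159). refcount(pp3)=2>1 -> COPY to pp5. 6 ppages; refcounts: pp0:3 pp1:1 pp2:1 pp3:1 pp4:2 pp5:1

yes yes yes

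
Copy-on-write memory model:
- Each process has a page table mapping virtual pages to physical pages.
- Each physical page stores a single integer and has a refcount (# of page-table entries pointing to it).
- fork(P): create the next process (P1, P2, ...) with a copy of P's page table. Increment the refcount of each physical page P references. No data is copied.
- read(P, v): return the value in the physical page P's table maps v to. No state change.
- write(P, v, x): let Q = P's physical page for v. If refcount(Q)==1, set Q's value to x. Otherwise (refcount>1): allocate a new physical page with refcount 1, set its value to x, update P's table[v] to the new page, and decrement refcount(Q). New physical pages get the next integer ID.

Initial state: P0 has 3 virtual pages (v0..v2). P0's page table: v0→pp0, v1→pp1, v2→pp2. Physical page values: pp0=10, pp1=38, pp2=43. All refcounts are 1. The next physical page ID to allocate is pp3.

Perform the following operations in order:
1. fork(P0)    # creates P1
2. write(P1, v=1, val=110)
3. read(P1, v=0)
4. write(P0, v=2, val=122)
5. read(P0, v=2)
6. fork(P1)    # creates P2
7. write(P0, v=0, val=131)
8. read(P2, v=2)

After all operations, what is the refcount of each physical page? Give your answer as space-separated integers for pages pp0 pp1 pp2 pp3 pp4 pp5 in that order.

Answer: 2 1 2 2 1 1

Derivation:
Op 1: fork(P0) -> P1. 3 ppages; refcounts: pp0:2 pp1:2 pp2:2
Op 2: write(P1, v1, 110). refcount(pp1)=2>1 -> COPY to pp3. 4 ppages; refcounts: pp0:2 pp1:1 pp2:2 pp3:1
Op 3: read(P1, v0) -> 10. No state change.
Op 4: write(P0, v2, 122). refcount(pp2)=2>1 -> COPY to pp4. 5 ppages; refcounts: pp0:2 pp1:1 pp2:1 pp3:1 pp4:1
Op 5: read(P0, v2) -> 122. No state change.
Op 6: fork(P1) -> P2. 5 ppages; refcounts: pp0:3 pp1:1 pp2:2 pp3:2 pp4:1
Op 7: write(P0, v0, 131). refcount(pp0)=3>1 -> COPY to pp5. 6 ppages; refcounts: pp0:2 pp1:1 pp2:2 pp3:2 pp4:1 pp5:1
Op 8: read(P2, v2) -> 43. No state change.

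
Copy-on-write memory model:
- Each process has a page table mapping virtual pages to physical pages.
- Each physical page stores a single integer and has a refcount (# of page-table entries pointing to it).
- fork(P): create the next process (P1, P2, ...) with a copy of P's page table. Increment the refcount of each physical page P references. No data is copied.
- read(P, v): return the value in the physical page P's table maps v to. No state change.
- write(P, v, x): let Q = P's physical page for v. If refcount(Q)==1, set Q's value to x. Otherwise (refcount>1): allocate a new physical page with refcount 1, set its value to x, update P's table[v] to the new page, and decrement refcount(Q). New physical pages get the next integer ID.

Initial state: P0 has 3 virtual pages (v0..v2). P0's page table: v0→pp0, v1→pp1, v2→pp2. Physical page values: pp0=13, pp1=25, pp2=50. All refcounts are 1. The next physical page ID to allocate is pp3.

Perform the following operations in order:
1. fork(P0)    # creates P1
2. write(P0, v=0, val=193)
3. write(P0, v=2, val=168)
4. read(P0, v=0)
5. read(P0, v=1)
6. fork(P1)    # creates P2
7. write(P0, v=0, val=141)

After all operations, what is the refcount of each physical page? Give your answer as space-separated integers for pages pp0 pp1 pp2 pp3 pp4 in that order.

Op 1: fork(P0) -> P1. 3 ppages; refcounts: pp0:2 pp1:2 pp2:2
Op 2: write(P0, v0, 193). refcount(pp0)=2>1 -> COPY to pp3. 4 ppages; refcounts: pp0:1 pp1:2 pp2:2 pp3:1
Op 3: write(P0, v2, 168). refcount(pp2)=2>1 -> COPY to pp4. 5 ppages; refcounts: pp0:1 pp1:2 pp2:1 pp3:1 pp4:1
Op 4: read(P0, v0) -> 193. No state change.
Op 5: read(P0, v1) -> 25. No state change.
Op 6: fork(P1) -> P2. 5 ppages; refcounts: pp0:2 pp1:3 pp2:2 pp3:1 pp4:1
Op 7: write(P0, v0, 141). refcount(pp3)=1 -> write in place. 5 ppages; refcounts: pp0:2 pp1:3 pp2:2 pp3:1 pp4:1

Answer: 2 3 2 1 1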